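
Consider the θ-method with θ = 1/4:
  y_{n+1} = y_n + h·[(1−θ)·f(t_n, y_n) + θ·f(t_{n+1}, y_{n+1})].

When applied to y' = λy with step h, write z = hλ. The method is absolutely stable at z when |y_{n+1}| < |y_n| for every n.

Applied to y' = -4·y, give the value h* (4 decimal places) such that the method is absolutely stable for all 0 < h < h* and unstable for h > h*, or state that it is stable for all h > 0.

(-4.0000,0); λ=-4 ⇒ h* = (4)/4 = 1.0000.

With y'=λy (z=hλ):
  y_{n+1} = y_n + z·[3/4·y_n + 1/4·y_{n+1}] ⇒ (1 − 1/4z)y_{n+1} = (1 + 3/4z)y_n
  ⇒ R(z) = (1 + 3/4z)/(1 − 1/4z).

Boundary: |R(x)|=1, x<0.
x=-0.96: |R|=0.2258
R=−1: 1+3/4x = −1+1/4x ⇒ -1/2x=2 ⇒ x=2/(-1/2)=-4.0000
Confirm numerically:
  x=-2.941: |R|=0.69486 <1
  x=-2.797: |R|=0.64602 <1
  x=-1.996: |R|=0.33155 <1
  x=-4.593: |R|=1.13802 >1
  x=-4.515: |R|=1.12096 >1
  x=-4.282: |R|=1.06810 >1
Stable set (-4.0000, 0).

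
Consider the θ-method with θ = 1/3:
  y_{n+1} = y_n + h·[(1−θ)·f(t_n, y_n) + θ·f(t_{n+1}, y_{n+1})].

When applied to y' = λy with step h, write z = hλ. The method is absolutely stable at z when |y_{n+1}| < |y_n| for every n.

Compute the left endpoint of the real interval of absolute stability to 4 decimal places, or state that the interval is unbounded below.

z* = -6.0000.

On y'=λy, z=hλ:
  y_{n+1} = y_n + z·[2/3·y_n + 1/3·y_{n+1}] ⇒ (1 − 1/3z)y_{n+1} = (1 + 2/3z)y_n
  so R(z) = (1 + 2/3z)/(1 − 1/3z).

Find x<0 with |R(x)|<1.
x=-1.23: |R|=0.1277
R=−1: 1+2/3x = −1+1/3x ⇒ -1/3x=2 ⇒ x=2/(-1/3)=-6.0000
Confirm numerically:
  x=-3.416: |R|=0.59726 <1
  x=-3.090: |R|=0.52217 <1
  x=-2.980: |R|=0.49498 <1
  x=-6.575: |R|=1.06005 >1
  x=-6.552: |R|=1.05779 >1
  x=-6.053: |R|=1.00585 >1
Interval (-6.0000, 0).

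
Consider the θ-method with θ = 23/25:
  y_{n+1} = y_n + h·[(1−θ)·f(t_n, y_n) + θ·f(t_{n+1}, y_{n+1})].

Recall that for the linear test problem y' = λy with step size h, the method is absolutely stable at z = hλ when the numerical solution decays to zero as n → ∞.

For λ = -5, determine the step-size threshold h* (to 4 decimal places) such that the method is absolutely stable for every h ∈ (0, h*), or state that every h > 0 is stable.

Test eqn y'=λy, z=hλ:
  y_{n+1} = y_n + z·[2/25·y_n + 23/25·y_{n+1}] ⇒ (1 − 23/25z)y_{n+1} = (1 + 2/25z)y_n
  R(z) = (1 + 2/25z)/(1 − 23/25z).

Find x<0 with |R(x)|<1.
x=-1.74: |R|=0.3310
x=-2: |R|=0.2958
x=-10: |R|=0.0196
x=-100: |R|=0.0753
θ=23/25≥1/2 ⇒ |1+2/25x|<|1−23/25x| ∀x<0 ⇒ interval (−∞,0).

interval (−∞, 0). Any h>0 works for λ=-5.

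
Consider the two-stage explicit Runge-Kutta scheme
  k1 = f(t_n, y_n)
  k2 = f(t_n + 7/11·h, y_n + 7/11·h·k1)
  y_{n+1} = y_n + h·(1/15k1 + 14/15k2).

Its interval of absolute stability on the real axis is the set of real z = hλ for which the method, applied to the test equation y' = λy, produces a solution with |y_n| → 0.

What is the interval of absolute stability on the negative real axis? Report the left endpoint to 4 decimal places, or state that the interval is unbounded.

With y'=λy (z=hλ):
  k1=λy_n ⇒ h·k1=z·y_n;  k2=λ(1+7/11z)y_n ⇒ h·k2=z(1+7/11z)y_n
  y_{n+1}/y_n = 1 + 1/15z + 14/15z(1+7/11z) = 1 + z + 98/165z²
  so R(z) = 1 + z + 98/165z².

Solve |R(x)|<1 on ℝ⁻.
x=-0.92: |R|=0.5827
R=1: x+98/165x²=0 ⇒ x=−165/98=-1.6837; min R=1−1/(4·98/165)=0.5791>−1
Confirm numerically:
  x=-1.581: |R|=0.90359 <1
  x=-1.342: |R|=0.72766 <1
  x=-0.880: |R|=0.57995 <1
  x=-0.683: |R|=0.59407 <1
  x=-2.165: |R|=1.61893 >1
  x=-1.990: |R|=1.36206 >1
Interval (-1.6837, 0).

z∈(-1.6837,0).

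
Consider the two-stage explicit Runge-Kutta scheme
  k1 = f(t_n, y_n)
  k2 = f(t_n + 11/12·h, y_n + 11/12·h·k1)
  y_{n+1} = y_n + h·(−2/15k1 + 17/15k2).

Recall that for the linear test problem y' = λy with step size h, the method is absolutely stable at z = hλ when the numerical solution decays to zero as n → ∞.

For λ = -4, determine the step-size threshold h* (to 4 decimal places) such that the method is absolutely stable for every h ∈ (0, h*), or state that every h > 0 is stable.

Test eqn y'=λy, z=hλ:
  k1=λy_n ⇒ h·k1=z·y_n;  k2=λ(1+11/12z)y_n ⇒ h·k2=z(1+11/12z)y_n
  y_{n+1}/y_n = 1 − 2/15z + 17/15z(1+11/12z) = 1 + z + 187/180z²
  Hence R(z) = 1 + z + 187/180z².

Solve |R(x)|<1 on ℝ⁻.
x=-0.49: |R|=0.7594
R=1: x+187/180x²=0 ⇒ x=−180/187=-0.9626; min R=1−1/(4·187/180)=0.7594>−1
Confirm numerically:
  x=-0.898: |R|=0.93976 <1
  x=-0.635: |R|=0.78391 <1
  x=-0.579: |R|=0.76928 <1
  x=-0.546: |R|=0.76371 <1
  x=-1.466: |R|=1.76673 >1
  x=-1.146: |R|=1.21839 >1
So |R|<1 on (-0.9626, 0).

(-0.9626,0); λ=-4 ⇒ h* = (180/187)/4 = 0.2406.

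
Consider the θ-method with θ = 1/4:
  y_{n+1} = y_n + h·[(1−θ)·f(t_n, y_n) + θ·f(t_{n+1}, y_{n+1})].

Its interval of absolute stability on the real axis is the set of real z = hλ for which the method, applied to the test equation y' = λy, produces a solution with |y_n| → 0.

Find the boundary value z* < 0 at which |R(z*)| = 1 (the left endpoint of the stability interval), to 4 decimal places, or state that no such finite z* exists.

Set f=λy, z=hλ:
  y_{n+1} = y_n + z·[3/4·y_n + 1/4·y_{n+1}] ⇒ (1 − 1/4z)y_{n+1} = (1 + 3/4z)y_n
  Hence R(z) = (1 + 3/4z)/(1 − 1/4z).

Find x<0 with |R(x)|<1.
x=-0.38: |R|=0.6530
R=−1: 1+3/4x = −1+1/4x ⇒ -1/2x=2 ⇒ x=2/(-1/2)=-4.0000
Confirm numerically:
  x=-3.586: |R|=0.89085 <1
  x=-2.507: |R|=0.54111 <1
  x=-1.964: |R|=0.31724 <1
  x=-4.491: |R|=1.11565 >1
  x=-4.277: |R|=1.06693 >1
  x=-4.022: |R|=1.00548 >1
Stable set (-4.0000, 0).

z* = -4.0000.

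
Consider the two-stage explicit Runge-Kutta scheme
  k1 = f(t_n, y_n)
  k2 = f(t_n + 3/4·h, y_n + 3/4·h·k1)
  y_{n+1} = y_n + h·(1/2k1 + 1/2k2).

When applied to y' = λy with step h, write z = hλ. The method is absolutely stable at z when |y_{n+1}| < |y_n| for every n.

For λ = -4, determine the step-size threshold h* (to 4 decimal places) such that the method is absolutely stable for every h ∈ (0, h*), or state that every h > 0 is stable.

On y'=λy, z=hλ:
  k1=λy_n ⇒ h·k1=z·y_n;  k2=λ(1+3/4z)y_n ⇒ h·k2=z(1+3/4z)y_n
  y_{n+1}/y_n = 1 + 1/2z + 1/2z(1+3/4z) = 1 + z + 3/8z²
  Hence R(z) = 1 + z + 3/8z².

Find x<0 with |R(x)|<1.
x=-0.48: |R|=0.6064
R=1: x+3/8x²=0 ⇒ x=−8/3=-2.6667; min R=1−1/(4·3/8)=0.3333>−1
Confirm numerically:
  x=-1.486: |R|=0.34207 <1
  x=-1.442: |R|=0.33776 <1
  x=-1.391: |R|=0.33458 <1
  x=-3.245: |R|=1.70376 >1
  x=-3.204: |R|=1.64561 >1
  x=-3.171: |R|=1.59972 >1
So |R|<1 on (-2.6667, 0).

(-2.6667,0); λ=-4 ⇒ h* = (8/3)/4 = 0.6667.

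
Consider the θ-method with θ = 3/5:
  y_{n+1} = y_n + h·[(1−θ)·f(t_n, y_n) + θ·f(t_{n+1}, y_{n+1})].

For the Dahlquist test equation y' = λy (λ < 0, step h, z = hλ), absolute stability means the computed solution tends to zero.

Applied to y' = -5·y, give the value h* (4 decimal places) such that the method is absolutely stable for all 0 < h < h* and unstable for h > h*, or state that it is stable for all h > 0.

interval (−∞, 0). Any h>0 works for λ=-5.

Set f=λy, z=hλ:
  y_{n+1} = y_n + z·[2/5·y_n + 3/5·y_{n+1}] ⇒ (1 − 3/5z)y_{n+1} = (1 + 2/5z)y_n
  so R(z) = (1 + 2/5z)/(1 − 3/5z).

Solve |R(x)|<1 on ℝ⁻.
x=-0.69: |R|=0.5120
x=-2: |R|=0.0909
x=-10: |R|=0.4286
x=-100: |R|=0.6393
θ=3/5≥1/2 ⇒ |1+2/5x|<|1−3/5x| ∀x<0 ⇒ interval (−∞,0).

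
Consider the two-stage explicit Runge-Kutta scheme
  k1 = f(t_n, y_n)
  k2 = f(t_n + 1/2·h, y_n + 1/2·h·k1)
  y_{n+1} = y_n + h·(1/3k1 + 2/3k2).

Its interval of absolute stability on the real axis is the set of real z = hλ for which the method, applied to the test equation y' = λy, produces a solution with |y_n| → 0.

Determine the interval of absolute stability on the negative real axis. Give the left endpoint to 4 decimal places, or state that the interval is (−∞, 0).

(-3.0000, 0).

With y'=λy (z=hλ):
  k1=λy_n ⇒ h·k1=z·y_n;  k2=λ(1+1/2z)y_n ⇒ h·k2=z(1+1/2z)y_n
  y_{n+1}/y_n = 1 + 1/3z + 2/3z(1+1/2z) = 1 + z + 1/3z²
  Hence R(z) = 1 + z + 1/3z².

Need |R(x)|<1, x<0.
x=-0.31: |R|=0.7220
R=1: x+1/3x²=0 ⇒ x=−3=-3.0000; min R=1−1/(4·1/3)=0.2500>−1
Confirm numerically:
  x=-2.276: |R|=0.45073 <1
  x=-1.855: |R|=0.29201 <1
  x=-1.395: |R|=0.25367 <1
  x=-3.502: |R|=1.58600 >1
  x=-3.071: |R|=1.07268 >1
So |R|<1 on (-3.0000, 0).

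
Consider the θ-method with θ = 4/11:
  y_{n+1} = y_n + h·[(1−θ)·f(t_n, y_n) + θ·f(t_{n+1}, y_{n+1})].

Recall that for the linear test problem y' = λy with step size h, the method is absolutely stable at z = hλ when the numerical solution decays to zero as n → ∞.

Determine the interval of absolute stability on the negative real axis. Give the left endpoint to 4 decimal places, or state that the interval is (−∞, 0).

z∈(-7.3333,0).

Test eqn y'=λy, z=hλ:
  y_{n+1} = y_n + z·[7/11·y_n + 4/11·y_{n+1}] ⇒ (1 − 4/11z)y_{n+1} = (1 + 7/11z)y_n
  ⇒ R(z) = (1 + 7/11z)/(1 − 4/11z).

Solve |R(x)|<1 on ℝ⁻.
x=-0.54: |R|=0.5486
R=−1: 1+7/11x = −1+4/11x ⇒ -3/11x=2 ⇒ x=2/(-3/11)=-7.3333
Confirm numerically:
  x=-5.055: |R|=0.78107 <1
  x=-4.959: |R|=0.76900 <1
  x=-4.871: |R|=0.75768 <1
  x=-7.899: |R|=1.03984 >1
  x=-7.840: |R|=1.03588 >1
  x=-7.427: |R|=1.00690 >1
So |R|<1 on (-7.3333, 0).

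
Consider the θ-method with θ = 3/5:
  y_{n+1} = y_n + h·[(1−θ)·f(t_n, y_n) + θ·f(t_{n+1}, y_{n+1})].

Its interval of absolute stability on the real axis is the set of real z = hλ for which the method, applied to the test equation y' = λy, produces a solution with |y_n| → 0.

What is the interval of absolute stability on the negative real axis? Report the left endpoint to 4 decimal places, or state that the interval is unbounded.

interval (−∞, 0).

With y'=λy (z=hλ):
  y_{n+1} = y_n + z·[2/5·y_n + 3/5·y_{n+1}] ⇒ (1 − 3/5z)y_{n+1} = (1 + 2/5z)y_n
  so R(z) = (1 + 2/5z)/(1 − 3/5z).

Solve |R(x)|<1 on ℝ⁻.
x=-0.57: |R|=0.5753
x=-2: |R|=0.0909
x=-10: |R|=0.4286
x=-100: |R|=0.6393
θ=3/5≥1/2 ⇒ |1+2/5x|<|1−3/5x| ∀x<0 ⇒ stable on all of ℝ⁻.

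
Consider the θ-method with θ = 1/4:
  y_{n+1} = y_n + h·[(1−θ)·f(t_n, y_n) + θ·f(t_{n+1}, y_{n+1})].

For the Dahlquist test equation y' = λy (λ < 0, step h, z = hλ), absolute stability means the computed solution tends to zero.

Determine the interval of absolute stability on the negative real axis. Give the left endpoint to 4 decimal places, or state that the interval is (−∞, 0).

On y'=λy, z=hλ:
  y_{n+1} = y_n + z·[3/4·y_n + 1/4·y_{n+1}] ⇒ (1 − 1/4z)y_{n+1} = (1 + 3/4z)y_n
  ⇒ R(z) = (1 + 3/4z)/(1 − 1/4z).

Need |R(x)|<1, x<0.
x=-0.54: |R|=0.5242
R=−1: 1+3/4x = −1+1/4x ⇒ -1/2x=2 ⇒ x=2/(-1/2)=-4.0000
Confirm numerically:
  x=-2.834: |R|=0.65876 <1
  x=-2.310: |R|=0.46434 <1
  x=-1.715: |R|=0.20035 <1
  x=-4.353: |R|=1.08452 >1
  x=-4.151: |R|=1.03705 >1
Stable set (-4.0000, 0).

z∈(-4.0000,0).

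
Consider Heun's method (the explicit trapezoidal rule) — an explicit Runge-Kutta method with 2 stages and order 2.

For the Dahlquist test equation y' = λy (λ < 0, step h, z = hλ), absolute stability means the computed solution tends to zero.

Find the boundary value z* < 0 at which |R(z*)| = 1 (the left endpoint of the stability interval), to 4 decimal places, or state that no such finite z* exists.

On y'=λy, z=hλ:
  order 2, 2-stage ⇒ R(z)=1+z+z^2/2
  (e.g. R(-0.61)=0.57605, |R|=0.57605)

Find x<0 with |R(x)|<1.
x=-0.61: |R|=0.5760
|R(-2.21)|=1.2320 |R(-1.6)|=0.6800 |R(-1.17)|=0.5144
Bisect:
  x_lo=-2.3634 |R|=1.4294  x_hi=-0.1391 |R|=0.8705
  mid=-1.25125 |R|=0.53156 →hi
  mid=-1.80730 |R|=0.82587 →hi
  mid=-2.08533 |R|=1.08897 →lo
  mid=-1.94632 |R|=0.94776 →hi
  mid=-2.01582 |R|=1.01595 →lo
  mid=-1.98107 |R|=0.98125 →hi
  mid=-1.99845 |R|=0.99845 →hi
  ...
  [-2.00008,-1.99994] ⇒ x*=-2.0000
Interval (-2.0000, 0).

z* = -2.0000.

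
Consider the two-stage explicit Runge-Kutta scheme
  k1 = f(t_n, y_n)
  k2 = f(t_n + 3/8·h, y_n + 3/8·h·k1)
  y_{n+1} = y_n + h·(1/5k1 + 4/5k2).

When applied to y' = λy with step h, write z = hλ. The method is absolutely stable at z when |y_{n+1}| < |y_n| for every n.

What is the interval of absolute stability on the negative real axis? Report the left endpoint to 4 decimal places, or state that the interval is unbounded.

(-3.3333, 0).

Set f=λy, z=hλ:
  k1=λy_n ⇒ h·k1=z·y_n;  k2=λ(1+3/8z)y_n ⇒ h·k2=z(1+3/8z)y_n
  y_{n+1}/y_n = 1 + 1/5z + 4/5z(1+3/8z) = 1 + z + 3/10z²
  R(z) = 1 + z + 3/10z².

Need |R(x)|<1, x<0.
x=-0.72: |R|=0.4355
R=1: x+3/10x²=0 ⇒ x=−10/3=-3.3333; min R=1−1/(4·3/10)=0.1667>−1
Confirm numerically:
  x=-2.672: |R|=0.46988 <1
  x=-2.634: |R|=0.44739 <1
  x=-1.677: |R|=0.16670 <1
  x=-1.419: |R|=0.18507 <1
  x=-3.854: |R|=1.60199 >1
  x=-3.844: |R|=1.58890 >1
  x=-3.621: |R|=1.31249 >1
So |R|<1 on (-3.3333, 0).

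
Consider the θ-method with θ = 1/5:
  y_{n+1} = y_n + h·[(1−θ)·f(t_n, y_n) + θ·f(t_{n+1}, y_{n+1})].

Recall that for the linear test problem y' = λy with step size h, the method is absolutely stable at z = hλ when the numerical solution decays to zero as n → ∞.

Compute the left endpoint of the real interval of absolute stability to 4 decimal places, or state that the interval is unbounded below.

With y'=λy (z=hλ):
  y_{n+1} = y_n + z·[4/5·y_n + 1/5·y_{n+1}] ⇒ (1 − 1/5z)y_{n+1} = (1 + 4/5z)y_n
  so R(z) = (1 + 4/5z)/(1 − 1/5z).

Solve |R(x)|<1 on ℝ⁻.
x=-1.77: |R|=0.3072
R=−1: 1+4/5x = −1+1/5x ⇒ -3/5x=2 ⇒ x=2/(-3/5)=-3.3333
Confirm numerically:
  x=-2.162: |R|=0.50935 <1
  x=-1.807: |R|=0.32731 <1
  x=-1.424: |R|=0.10834 <1
  x=-3.661: |R|=1.11350 >1
  x=-3.414: |R|=1.02876 >1
Stable set (-3.3333, 0).

left endpoint -3.3333.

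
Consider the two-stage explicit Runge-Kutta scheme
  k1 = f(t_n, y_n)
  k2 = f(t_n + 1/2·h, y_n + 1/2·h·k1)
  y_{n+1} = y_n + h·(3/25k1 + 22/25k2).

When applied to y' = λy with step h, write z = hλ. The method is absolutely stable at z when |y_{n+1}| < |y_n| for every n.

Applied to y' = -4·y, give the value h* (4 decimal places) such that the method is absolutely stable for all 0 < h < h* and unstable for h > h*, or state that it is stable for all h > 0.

Set f=λy, z=hλ:
  k1=λy_n ⇒ h·k1=z·y_n;  k2=λ(1+1/2z)y_n ⇒ h·k2=z(1+1/2z)y_n
  y_{n+1}/y_n = 1 + 3/25z + 22/25z(1+1/2z) = 1 + z + 11/25z²
  R(z) = 1 + z + 11/25z².

Need |R(x)|<1, x<0.
x=-1.72: |R|=0.5817
R=1: x+11/25x²=0 ⇒ x=−25/11=-2.2727; min R=1−1/(4·11/25)=0.4318>−1
Confirm numerically:
  x=-1.727: |R|=0.58531 <1
  x=-1.558: |R|=0.51004 <1
  x=-1.541: |R|=0.50386 <1
  x=-2.747: |R|=1.57324 >1
  x=-2.675: |R|=1.47347 >1
So |R|<1 on (-2.2727, 0).

(-2.2727,0); λ=-4 ⇒ h* = (25/11)/4 = 0.5682.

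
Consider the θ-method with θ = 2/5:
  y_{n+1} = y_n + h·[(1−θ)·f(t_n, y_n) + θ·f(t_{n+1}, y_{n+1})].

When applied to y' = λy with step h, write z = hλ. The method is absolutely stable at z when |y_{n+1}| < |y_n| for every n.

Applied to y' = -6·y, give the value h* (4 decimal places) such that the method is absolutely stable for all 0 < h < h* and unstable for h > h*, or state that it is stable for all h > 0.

With y'=λy (z=hλ):
  y_{n+1} = y_n + z·[3/5·y_n + 2/5·y_{n+1}] ⇒ (1 − 2/5z)y_{n+1} = (1 + 3/5z)y_n
  so R(z) = (1 + 3/5z)/(1 − 2/5z).

Solve |R(x)|<1 on ℝ⁻.
x=-0.82: |R|=0.3825
R=−1: 1+3/5x = −1+2/5x ⇒ -1/5x=2 ⇒ x=2/(-1/5)=-10.0000
Confirm numerically:
  x=-6.124: |R|=0.77528 <1
  x=-5.626: |R|=0.73086 <1
  x=-4.202: |R|=0.56744 <1
  x=-10.580: |R|=1.02217 >1
  x=-10.446: |R|=1.01723 >1
So |R|<1 on (-10.0000, 0).

(-10.0000,0); λ=-6 ⇒ h* = (10)/6 = 1.6667.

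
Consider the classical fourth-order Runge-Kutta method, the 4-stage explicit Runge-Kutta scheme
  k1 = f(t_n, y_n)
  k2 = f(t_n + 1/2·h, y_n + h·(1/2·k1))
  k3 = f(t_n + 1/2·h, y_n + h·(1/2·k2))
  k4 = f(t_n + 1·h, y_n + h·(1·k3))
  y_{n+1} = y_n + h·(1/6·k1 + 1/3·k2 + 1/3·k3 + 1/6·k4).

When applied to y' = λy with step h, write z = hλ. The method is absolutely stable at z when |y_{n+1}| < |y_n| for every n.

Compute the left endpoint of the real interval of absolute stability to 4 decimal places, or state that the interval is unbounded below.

left endpoint -2.7853.

Test eqn y'=λy, z=hλ:
  order 4, 4-stage ⇒ R(z)=1+z+z^2/2+z^3/6+z^4/24
  (e.g. R(-1.38)=0.28530, |R|=0.28530)

Need |R(x)|<1, x<0.
x=-1.38: |R|=0.2853
|R(-3.17)|=1.7528 |R(-2.27)|=0.4633 |R(-1.49)|=0.2741
Bisect:
  x_lo=-3.4701 |R|=2.6281  x_hi=-0.3820 |R|=0.6825
  mid=-1.92605 |R|=0.31135 →hi
  mid=-2.69807 |R|=0.87627 →hi
  mid=-3.08408 |R|=1.55220 →lo
  mid=-2.89108 |R|=1.17156 →lo
  mid=-2.79457 |R|=1.01408 →lo
  mid=-2.74632 |R|=0.94282 →hi
  mid=-2.77045 |R|=0.97785 →hi
  mid=-2.78251 |R|=0.99581 →hi
  ...
  [-2.78534,-2.78515] ⇒ x*=-2.7853
Stable set (-2.7853, 0).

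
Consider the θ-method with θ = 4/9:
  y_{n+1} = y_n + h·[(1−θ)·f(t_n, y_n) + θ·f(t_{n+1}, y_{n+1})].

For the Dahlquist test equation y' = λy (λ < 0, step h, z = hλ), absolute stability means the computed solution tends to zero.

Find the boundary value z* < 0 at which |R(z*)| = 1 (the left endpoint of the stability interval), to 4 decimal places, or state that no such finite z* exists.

z* = -18.0000.

Set f=λy, z=hλ:
  y_{n+1} = y_n + z·[5/9·y_n + 4/9·y_{n+1}] ⇒ (1 − 4/9z)y_{n+1} = (1 + 5/9z)y_n
  Hence R(z) = (1 + 5/9z)/(1 − 4/9z).

Boundary: |R(x)|=1, x<0.
x=-0.98: |R|=0.3173
R=−1: 1+5/9x = −1+4/9x ⇒ -1/9x=2 ⇒ x=2/(-1/9)=-18.0000
Confirm numerically:
  x=-14.167: |R|=0.94163 <1
  x=-11.109: |R|=0.87104 <1
  x=-10.308: |R|=0.84687 <1
  x=-18.536: |R|=1.00645 >1
  x=-18.347: |R|=1.00421 >1
  x=-18.237: |R|=1.00289 >1
Stable set (-18.0000, 0).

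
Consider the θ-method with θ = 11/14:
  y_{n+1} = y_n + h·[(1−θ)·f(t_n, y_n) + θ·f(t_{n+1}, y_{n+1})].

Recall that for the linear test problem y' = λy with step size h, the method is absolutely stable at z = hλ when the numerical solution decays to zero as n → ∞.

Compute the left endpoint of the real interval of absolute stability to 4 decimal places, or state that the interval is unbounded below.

(−∞, 0) — no finite endpoint.

With y'=λy (z=hλ):
  y_{n+1} = y_n + z·[3/14·y_n + 11/14·y_{n+1}] ⇒ (1 − 11/14z)y_{n+1} = (1 + 3/14z)y_n
  R(z) = (1 + 3/14z)/(1 − 11/14z).

Solve |R(x)|<1 on ℝ⁻.
x=-0.54: |R|=0.6209
x=-2: |R|=0.2222
x=-10: |R|=0.1290
x=-100: |R|=0.2567
θ=11/14≥1/2 ⇒ |1+3/14x|<|1−11/14x| ∀x<0 ⇒ interval (−∞,0).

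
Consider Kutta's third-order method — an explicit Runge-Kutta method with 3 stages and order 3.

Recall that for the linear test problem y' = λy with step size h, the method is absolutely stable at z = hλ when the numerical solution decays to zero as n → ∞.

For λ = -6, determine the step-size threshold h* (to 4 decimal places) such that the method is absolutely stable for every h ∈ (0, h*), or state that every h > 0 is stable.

(-2.5127,0); λ=-6 ⇒ h* = 0.4188.

Test eqn y'=λy, z=hλ:
  order 3, 3-stage ⇒ R(z)=1+z+z^2/2+z^3/6
  (e.g. R(-1.12)=0.27305, |R|=0.27305)

Find x<0 with |R(x)|<1.
x=-1.12: |R|=0.2730
|R(-2.8)|=1.5387 |R(-1.2)|=0.2320 |R(-0.83)|=0.4192
Bisect:
  x_lo=-2.9050 |R|=1.7713  x_hi=-0.1326 |R|=0.8758
  mid=-1.51879 |R|=0.05067 →hi
  mid=-2.21188 |R|=0.56925 →hi
  mid=-2.55843 |R|=1.07671 →lo
  mid=-2.38515 |R|=0.80218 →hi
  mid=-2.47179 |R|=0.93392 →hi
  mid=-2.51511 |R|=1.00389 →lo
  mid=-2.49345 |R|=0.96856 →hi
  mid=-2.50428 |R|=0.98614 →hi
  mid=-2.50969 |R|=0.99499 →hi
  ...
  [-2.51291,-2.51274] ⇒ x*=-2.5127
Interval (-2.5127, 0).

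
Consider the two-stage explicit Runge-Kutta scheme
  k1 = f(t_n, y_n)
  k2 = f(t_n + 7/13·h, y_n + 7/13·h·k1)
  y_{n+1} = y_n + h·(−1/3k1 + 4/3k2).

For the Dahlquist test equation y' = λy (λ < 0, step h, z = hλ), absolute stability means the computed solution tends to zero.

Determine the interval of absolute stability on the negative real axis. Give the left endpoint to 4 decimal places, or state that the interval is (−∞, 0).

(-1.3929, 0).

On y'=λy, z=hλ:
  k1=λy_n ⇒ h·k1=z·y_n;  k2=λ(1+7/13z)y_n ⇒ h·k2=z(1+7/13z)y_n
  y_{n+1}/y_n = 1 − 1/3z + 4/3z(1+7/13z) = 1 + z + 28/39z²
  so R(z) = 1 + z + 28/39z².

Solve |R(x)|<1 on ℝ⁻.
x=-0.31: |R|=0.7590
R=1: x+28/39x²=0 ⇒ x=−39/28=-1.3929; min R=1−1/(4·28/39)=0.6518>−1
Confirm numerically:
  x=-1.261: |R|=0.88063 <1
  x=-0.659: |R|=0.65279 <1
  x=-0.650: |R|=0.65333 <1
  x=-1.832: |R|=1.57760 >1
  x=-1.700: |R|=1.37487 >1
Interval (-1.3929, 0).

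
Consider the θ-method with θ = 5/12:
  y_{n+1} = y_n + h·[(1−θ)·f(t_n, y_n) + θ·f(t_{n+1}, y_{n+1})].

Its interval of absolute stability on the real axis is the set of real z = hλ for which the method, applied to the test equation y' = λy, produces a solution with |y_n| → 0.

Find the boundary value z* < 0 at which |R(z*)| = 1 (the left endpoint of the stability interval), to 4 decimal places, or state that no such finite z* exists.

With y'=λy (z=hλ):
  y_{n+1} = y_n + z·[7/12·y_n + 5/12·y_{n+1}] ⇒ (1 − 5/12z)y_{n+1} = (1 + 7/12z)y_n
  Hence R(z) = (1 + 7/12z)/(1 − 5/12z).

Solve |R(x)|<1 on ℝ⁻.
x=-1.08: |R|=0.2552
R=−1: 1+7/12x = −1+5/12x ⇒ -1/6x=2 ⇒ x=2/(-1/6)=-12.0000
Confirm numerically:
  x=-10.722: |R|=0.96104 <1
  x=-8.122: |R|=0.85258 <1
  x=-5.009: |R|=0.62257 <1
  x=-12.595: |R|=1.01587 >1
  x=-12.319: |R|=1.00867 >1
  x=-12.077: |R|=1.00213 >1
Interval (-12.0000, 0).

left endpoint -12.0000.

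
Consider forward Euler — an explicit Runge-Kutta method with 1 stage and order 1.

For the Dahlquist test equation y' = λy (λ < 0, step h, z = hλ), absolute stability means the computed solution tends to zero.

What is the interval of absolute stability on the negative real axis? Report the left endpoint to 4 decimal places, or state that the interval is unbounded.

(-2.0000, 0).

With y'=λy (z=hλ):
  order 1, 1-stage ⇒ R(z)=1+z
  (e.g. R(-1.33)=-0.33000, |R|=0.33000)

Solve |R(x)|<1 on ℝ⁻.
x=-1.33: |R|=0.3300
|R(-1.89)|=0.8900 |R(-1.44)|=0.4400 |R(-0.86)|=0.1400
Bisect:
  x_lo=-2.7055 |R|=1.7055  x_hi=-0.1714 |R|=0.8286
  mid=-1.43843 |R|=0.43843 →hi
  mid=-2.07196 |R|=1.07196 →lo
  mid=-1.75520 |R|=0.75520 →hi
  mid=-1.91358 |R|=0.91358 →hi
  mid=-1.99277 |R|=0.99277 →hi
  mid=-2.03237 |R|=1.03237 →lo
  mid=-2.01257 |R|=1.01257 →lo
  mid=-2.00267 |R|=1.00267 →lo
  mid=-1.99772 |R|=0.99772 →hi
  ...
  [-2.00004,-1.99989] ⇒ x*=-2.0000
Interval (-2.0000, 0).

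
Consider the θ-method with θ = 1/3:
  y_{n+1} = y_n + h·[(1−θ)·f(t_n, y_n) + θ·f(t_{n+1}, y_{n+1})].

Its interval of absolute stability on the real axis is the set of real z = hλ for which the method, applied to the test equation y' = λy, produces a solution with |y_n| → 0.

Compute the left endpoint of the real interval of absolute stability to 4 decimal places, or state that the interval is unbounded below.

left endpoint -6.0000.

With y'=λy (z=hλ):
  y_{n+1} = y_n + z·[2/3·y_n + 1/3·y_{n+1}] ⇒ (1 − 1/3z)y_{n+1} = (1 + 2/3z)y_n
  so R(z) = (1 + 2/3z)/(1 − 1/3z).

Need |R(x)|<1, x<0.
x=-1.5: |R|=0.0000
R=−1: 1+2/3x = −1+1/3x ⇒ -1/3x=2 ⇒ x=2/(-1/3)=-6.0000
Confirm numerically:
  x=-5.563: |R|=0.94897 <1
  x=-4.737: |R|=0.83676 <1
  x=-4.171: |R|=0.74494 <1
  x=-3.054: |R|=0.51338 <1
  x=-6.581: |R|=1.06064 >1
  x=-6.495: |R|=1.05213 >1
Stable set (-6.0000, 0).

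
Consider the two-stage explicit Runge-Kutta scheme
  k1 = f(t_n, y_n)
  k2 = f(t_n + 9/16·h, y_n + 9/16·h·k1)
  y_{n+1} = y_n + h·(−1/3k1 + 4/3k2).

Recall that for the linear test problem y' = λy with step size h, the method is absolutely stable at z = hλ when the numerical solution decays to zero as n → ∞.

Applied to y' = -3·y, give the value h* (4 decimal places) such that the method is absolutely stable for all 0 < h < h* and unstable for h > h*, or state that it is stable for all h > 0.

(-1.3333,0); λ=-3 ⇒ h* = (4/3)/3 = 0.4444.

With y'=λy (z=hλ):
  k1=λy_n ⇒ h·k1=z·y_n;  k2=λ(1+9/16z)y_n ⇒ h·k2=z(1+9/16z)y_n
  y_{n+1}/y_n = 1 − 1/3z + 4/3z(1+9/16z) = 1 + z + 3/4z²
  R(z) = 1 + z + 3/4z².

Solve |R(x)|<1 on ℝ⁻.
x=-1.36: |R|=1.0272
R=1: x+3/4x²=0 ⇒ x=−4/3=-1.3333; min R=1−1/(4·3/4)=0.6667>−1
Confirm numerically:
  x=-1.232: |R|=0.90637 <1
  x=-1.131: |R|=0.82837 <1
  x=-0.920: |R|=0.71480 <1
  x=-1.688: |R|=1.44901 >1
  x=-1.522: |R|=1.21536 >1
  x=-1.363: |R|=1.03033 >1
Stable set (-1.3333, 0).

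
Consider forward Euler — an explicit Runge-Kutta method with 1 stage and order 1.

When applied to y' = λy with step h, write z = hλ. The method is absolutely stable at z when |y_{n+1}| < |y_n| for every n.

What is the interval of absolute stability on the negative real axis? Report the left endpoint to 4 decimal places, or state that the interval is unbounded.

With y'=λy (z=hλ):
  order 1, 1-stage ⇒ R(z)=1+z
  (e.g. R(-1.64)=-0.64000, |R|=0.64000)

Need |R(x)|<1, x<0.
x=-1.64: |R|=0.6400
|R(-1.32)|=0.3200 |R(-0.66)|=0.3400 |R(-0.6)|=0.4000
Bisect:
  x_lo=-2.6987 |R|=1.6987  x_hi=-0.1694 |R|=0.8306
  mid=-1.43406 |R|=0.43406 →hi
  mid=-2.06636 |R|=1.06636 →lo
  mid=-1.75021 |R|=0.75021 →hi
  mid=-1.90829 |R|=0.90829 →hi
  mid=-1.98732 |R|=0.98732 →hi
  mid=-2.02684 |R|=1.02684 →lo
  mid=-2.00708 |R|=1.00708 →lo
  ...
  [-2.00014,-1.99998] ⇒ x*=-2.0000
Interval (-2.0000, 0).

(-2.0000, 0).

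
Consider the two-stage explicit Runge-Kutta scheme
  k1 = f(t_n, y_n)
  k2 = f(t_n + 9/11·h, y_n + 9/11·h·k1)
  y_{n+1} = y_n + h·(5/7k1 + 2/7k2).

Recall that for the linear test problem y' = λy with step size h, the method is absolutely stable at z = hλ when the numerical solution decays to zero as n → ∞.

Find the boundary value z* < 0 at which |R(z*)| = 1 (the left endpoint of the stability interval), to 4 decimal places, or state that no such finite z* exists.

left endpoint -4.2778.

With y'=λy (z=hλ):
  k1=λy_n ⇒ h·k1=z·y_n;  k2=λ(1+9/11z)y_n ⇒ h·k2=z(1+9/11z)y_n
  y_{n+1}/y_n = 1 + 5/7z + 2/7z(1+9/11z) = 1 + z + 18/77z²
  R(z) = 1 + z + 18/77z².

Solve |R(x)|<1 on ℝ⁻.
x=-0.88: |R|=0.3010
R=1: x+18/77x²=0 ⇒ x=−77/18=-4.2778; min R=1−1/(4·18/77)=-0.0694>−1
Confirm numerically:
  x=-4.059: |R|=0.79241 <1
  x=-2.897: |R|=0.06491 <1
  x=-2.499: |R|=0.03913 <1
  x=-2.154: |R|=0.06939 <1
  x=-4.470: |R|=1.20086 >1
  x=-4.424: |R|=1.15122 >1
  x=-4.398: |R|=1.12360 >1
So |R|<1 on (-4.2778, 0).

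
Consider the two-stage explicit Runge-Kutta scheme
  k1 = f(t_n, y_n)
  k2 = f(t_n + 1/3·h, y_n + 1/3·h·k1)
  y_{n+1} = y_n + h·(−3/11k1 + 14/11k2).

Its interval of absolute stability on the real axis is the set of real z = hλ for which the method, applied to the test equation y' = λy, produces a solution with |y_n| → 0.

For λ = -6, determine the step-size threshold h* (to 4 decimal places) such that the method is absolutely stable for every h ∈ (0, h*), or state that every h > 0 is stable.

Set f=λy, z=hλ:
  k1=λy_n ⇒ h·k1=z·y_n;  k2=λ(1+1/3z)y_n ⇒ h·k2=z(1+1/3z)y_n
  y_{n+1}/y_n = 1 − 3/11z + 14/11z(1+1/3z) = 1 + z + 14/33z²
  so R(z) = 1 + z + 14/33z².

Find x<0 with |R(x)|<1.
x=-1.45: |R|=0.4420
R=1: x+14/33x²=0 ⇒ x=−33/14=-2.3571; min R=1−1/(4·14/33)=0.4107>−1
Confirm numerically:
  x=-2.169: |R|=0.82687 <1
  x=-2.019: |R|=0.71037 <1
  x=-1.507: |R|=0.45648 <1
  x=-2.550: |R|=1.20864 >1
  x=-2.443: |R|=1.08898 >1
So |R|<1 on (-2.3571, 0).

(-2.3571,0); λ=-6 ⇒ h* = (33/14)/6 = 0.3929.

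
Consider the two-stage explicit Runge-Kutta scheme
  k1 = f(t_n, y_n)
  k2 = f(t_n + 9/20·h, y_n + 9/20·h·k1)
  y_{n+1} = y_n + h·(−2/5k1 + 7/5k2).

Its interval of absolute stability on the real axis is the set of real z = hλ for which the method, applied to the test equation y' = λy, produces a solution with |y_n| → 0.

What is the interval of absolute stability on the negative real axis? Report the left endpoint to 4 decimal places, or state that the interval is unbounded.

With y'=λy (z=hλ):
  k1=λy_n ⇒ h·k1=z·y_n;  k2=λ(1+9/20z)y_n ⇒ h·k2=z(1+9/20z)y_n
  y_{n+1}/y_n = 1 − 2/5z + 7/5z(1+9/20z) = 1 + z + 63/100z²
  so R(z) = 1 + z + 63/100z².

Need |R(x)|<1, x<0.
x=-1.54: |R|=0.9541
R=1: x+63/100x²=0 ⇒ x=−100/63=-1.5873; min R=1−1/(4·63/100)=0.6032>−1
Confirm numerically:
  x=-1.131: |R|=0.67487 <1
  x=-0.996: |R|=0.62897 <1
  x=-0.739: |R|=0.60506 <1
  x=-1.792: |R|=1.23110 >1
  x=-1.766: |R|=1.19882 >1
  x=-1.722: |R|=1.14613 >1
So |R|<1 on (-1.5873, 0).

z∈(-1.5873,0).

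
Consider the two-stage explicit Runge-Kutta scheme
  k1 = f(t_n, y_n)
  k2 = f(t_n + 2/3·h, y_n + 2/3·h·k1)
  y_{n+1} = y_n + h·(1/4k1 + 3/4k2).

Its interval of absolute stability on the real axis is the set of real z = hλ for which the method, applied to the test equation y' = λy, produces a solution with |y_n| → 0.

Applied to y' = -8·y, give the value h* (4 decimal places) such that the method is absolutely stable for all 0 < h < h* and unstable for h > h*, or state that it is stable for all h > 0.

(-2.0000,0); λ=-8 ⇒ h* = (2)/8 = 0.2500.

Set f=λy, z=hλ:
  k1=λy_n ⇒ h·k1=z·y_n;  k2=λ(1+2/3z)y_n ⇒ h·k2=z(1+2/3z)y_n
  y_{n+1}/y_n = 1 + 1/4z + 3/4z(1+2/3z) = 1 + z + 1/2z²
  so R(z) = 1 + z + 1/2z².

Need |R(x)|<1, x<0.
x=-1.63: |R|=0.6985
R=1: x+1/2x²=0 ⇒ x=−2=-2.0000; min R=1−1/(4·1/2)=0.5000>−1
Confirm numerically:
  x=-1.798: |R|=0.81840 <1
  x=-1.116: |R|=0.50673 <1
  x=-0.987: |R|=0.50008 <1
  x=-2.314: |R|=1.36330 >1
  x=-2.203: |R|=1.22360 >1
  x=-2.067: |R|=1.06924 >1
Interval (-2.0000, 0).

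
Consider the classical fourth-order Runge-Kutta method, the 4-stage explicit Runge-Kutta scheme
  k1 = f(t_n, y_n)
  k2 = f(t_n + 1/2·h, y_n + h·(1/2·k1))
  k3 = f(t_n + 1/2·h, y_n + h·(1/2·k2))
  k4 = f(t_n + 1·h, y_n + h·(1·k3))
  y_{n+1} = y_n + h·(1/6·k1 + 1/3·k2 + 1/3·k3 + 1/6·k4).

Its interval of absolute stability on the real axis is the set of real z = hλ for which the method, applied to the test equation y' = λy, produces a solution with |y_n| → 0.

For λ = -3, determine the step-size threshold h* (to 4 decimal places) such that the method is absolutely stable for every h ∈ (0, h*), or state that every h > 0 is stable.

With y'=λy (z=hλ):
  order 4, 4-stage ⇒ R(z)=1+z+z^2/2+z^3/6+z^4/24
  (e.g. R(-1.15)=0.33065, |R|=0.33065)

Find x<0 with |R(x)|<1.
x=-1.15: |R|=0.3306
|R(-2.56)|=0.7102 |R(-1.95)|=0.3179 |R(-0.55)|=0.5773
Bisect:
  x_lo=-3.6288 |R|=3.2161  x_hi=-0.2208 |R|=0.8019
  mid=-1.92477 |R|=0.31102 →hi
  mid=-2.77677 |R|=0.98723 →hi
  mid=-3.20277 |R|=1.83478 →lo
  mid=-2.98977 |R|=1.35467 →lo
  mid=-2.88327 |R|=1.15805 →lo
  mid=-2.83002 |R|=1.06956 →lo
  mid=-2.80340 |R|=1.02764 →lo
  ...
  [-2.78530,-2.78509] ⇒ x*=-2.7853
Stable set (-2.7853, 0).

(-2.7853,0); λ=-3 ⇒ h* = 0.9284.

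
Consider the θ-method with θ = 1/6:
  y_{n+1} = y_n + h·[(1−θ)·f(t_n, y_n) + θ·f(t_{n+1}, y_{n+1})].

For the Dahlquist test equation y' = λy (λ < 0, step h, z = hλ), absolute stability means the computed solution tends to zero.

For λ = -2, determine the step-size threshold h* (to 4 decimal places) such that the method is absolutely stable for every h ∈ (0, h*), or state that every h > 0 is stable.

(-3.0000,0); λ=-2 ⇒ h* = (3)/2 = 1.5000.

Set f=λy, z=hλ:
  y_{n+1} = y_n + z·[5/6·y_n + 1/6·y_{n+1}] ⇒ (1 − 1/6z)y_{n+1} = (1 + 5/6z)y_n
  Hence R(z) = (1 + 5/6z)/(1 − 1/6z).

Need |R(x)|<1, x<0.
x=-1.35: |R|=0.1020
R=−1: 1+5/6x = −1+1/6x ⇒ -2/3x=2 ⇒ x=2/(-2/3)=-3.0000
Confirm numerically:
  x=-2.812: |R|=0.91466 <1
  x=-2.092: |R|=0.55116 <1
  x=-1.860: |R|=0.41985 <1
  x=-1.506: |R|=0.20384 <1
  x=-3.129: |R|=1.05652 >1
  x=-3.020: |R|=1.00887 >1
Interval (-3.0000, 0).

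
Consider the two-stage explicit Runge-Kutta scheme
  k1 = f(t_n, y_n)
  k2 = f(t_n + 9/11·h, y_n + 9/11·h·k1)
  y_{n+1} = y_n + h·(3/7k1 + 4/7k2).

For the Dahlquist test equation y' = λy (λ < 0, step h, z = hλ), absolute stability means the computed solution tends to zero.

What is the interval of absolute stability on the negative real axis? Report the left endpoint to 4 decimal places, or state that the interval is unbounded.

With y'=λy (z=hλ):
  k1=λy_n ⇒ h·k1=z·y_n;  k2=λ(1+9/11z)y_n ⇒ h·k2=z(1+9/11z)y_n
  y_{n+1}/y_n = 1 + 3/7z + 4/7z(1+9/11z) = 1 + z + 36/77z²
  ⇒ R(z) = 1 + z + 36/77z².

Need |R(x)|<1, x<0.
x=-1.14: |R|=0.4676
R=1: x+36/77x²=0 ⇒ x=−77/36=-2.1389; min R=1−1/(4·36/77)=0.4653>−1
Confirm numerically:
  x=-1.636: |R|=0.61535 <1
  x=-1.505: |R|=0.55397 <1
  x=-1.101: |R|=0.46574 <1
  x=-1.038: |R|=0.46574 <1
  x=-2.636: |R|=1.61265 >1
  x=-2.507: |R|=1.43146 >1
  x=-2.272: |R|=1.14140 >1
Stable set (-2.1389, 0).

z∈(-2.1389,0).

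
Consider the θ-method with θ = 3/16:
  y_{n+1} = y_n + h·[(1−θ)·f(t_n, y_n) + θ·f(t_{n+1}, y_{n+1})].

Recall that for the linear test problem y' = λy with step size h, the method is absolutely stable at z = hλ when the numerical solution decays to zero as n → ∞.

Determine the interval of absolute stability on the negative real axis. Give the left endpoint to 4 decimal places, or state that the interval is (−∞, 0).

With y'=λy (z=hλ):
  y_{n+1} = y_n + z·[13/16·y_n + 3/16·y_{n+1}] ⇒ (1 − 3/16z)y_{n+1} = (1 + 13/16z)y_n
  R(z) = (1 + 13/16z)/(1 − 3/16z).

Solve |R(x)|<1 on ℝ⁻.
x=-1.08: |R|=0.1019
R=−1: 1+13/16x = −1+3/16x ⇒ -5/8x=2 ⇒ x=2/(-5/8)=-3.2000
Confirm numerically:
  x=-2.781: |R|=0.82788 <1
  x=-2.733: |R|=0.80702 <1
  x=-2.434: |R|=0.67127 <1
  x=-3.726: |R|=1.19354 >1
  x=-3.641: |R|=1.16380 >1
  x=-3.312: |R|=1.04318 >1
Stable set (-3.2000, 0).

z∈(-3.2000,0).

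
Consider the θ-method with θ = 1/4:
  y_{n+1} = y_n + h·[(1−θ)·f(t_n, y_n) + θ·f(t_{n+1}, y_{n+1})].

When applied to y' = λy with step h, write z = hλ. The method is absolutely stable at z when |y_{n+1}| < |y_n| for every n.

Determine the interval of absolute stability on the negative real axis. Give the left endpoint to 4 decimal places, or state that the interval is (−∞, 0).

z∈(-4.0000,0).

With y'=λy (z=hλ):
  y_{n+1} = y_n + z·[3/4·y_n + 1/4·y_{n+1}] ⇒ (1 − 1/4z)y_{n+1} = (1 + 3/4z)y_n
  Hence R(z) = (1 + 3/4z)/(1 − 1/4z).

Need |R(x)|<1, x<0.
x=-0.75: |R|=0.3684
R=−1: 1+3/4x = −1+1/4x ⇒ -1/2x=2 ⇒ x=2/(-1/2)=-4.0000
Confirm numerically:
  x=-2.652: |R|=0.59471 <1
  x=-2.533: |R|=0.55090 <1
  x=-2.178: |R|=0.41017 <1
  x=-4.369: |R|=1.08818 >1
  x=-4.080: |R|=1.01980 >1
Interval (-4.0000, 0).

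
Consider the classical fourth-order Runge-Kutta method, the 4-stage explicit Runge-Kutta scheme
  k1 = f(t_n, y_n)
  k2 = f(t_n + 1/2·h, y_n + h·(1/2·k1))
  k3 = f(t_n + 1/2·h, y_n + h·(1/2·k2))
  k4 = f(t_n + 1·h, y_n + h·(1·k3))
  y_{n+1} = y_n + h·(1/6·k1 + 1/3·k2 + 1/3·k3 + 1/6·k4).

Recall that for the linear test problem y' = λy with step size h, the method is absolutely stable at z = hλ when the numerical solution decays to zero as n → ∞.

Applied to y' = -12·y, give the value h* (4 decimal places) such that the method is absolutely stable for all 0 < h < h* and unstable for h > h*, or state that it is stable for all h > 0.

(-2.7853,0); λ=-12 ⇒ h* = 0.2321.

With y'=λy (z=hλ):
  order 4, 4-stage ⇒ R(z)=1+z+z^2/2+z^3/6+z^4/24
  (e.g. R(-1.13)=0.33590, |R|=0.33590)

Find x<0 with |R(x)|<1.
x=-1.13: |R|=0.3359
|R(-2.87)|=1.1354 |R(-0.95)|=0.3923 |R(-0.77)|=0.4650
Bisect:
  x_lo=-3.4452 |R|=2.5442  x_hi=-0.1520 |R|=0.8590
  mid=-1.79859 |R|=0.28519 →hi
  mid=-2.62189 |R|=0.78032 →hi
  mid=-3.03354 |R|=1.44350 →lo
  mid=-2.82772 |R|=1.06587 →lo
  mid=-2.72480 |R|=0.91257 →hi
  mid=-2.77626 |R|=0.98647 →hi
  mid=-2.80199 |R|=1.02546 →lo
  mid=-2.78912 |R|=1.00579 →lo
  ...
  [-2.78530,-2.78510] ⇒ x*=-2.7853
Interval (-2.7853, 0).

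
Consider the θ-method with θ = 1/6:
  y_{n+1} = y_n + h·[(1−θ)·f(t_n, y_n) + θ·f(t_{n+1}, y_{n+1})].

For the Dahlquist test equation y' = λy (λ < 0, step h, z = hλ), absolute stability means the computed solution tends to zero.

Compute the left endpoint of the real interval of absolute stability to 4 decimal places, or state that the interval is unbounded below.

z* = -3.0000.

On y'=λy, z=hλ:
  y_{n+1} = y_n + z·[5/6·y_n + 1/6·y_{n+1}] ⇒ (1 − 1/6z)y_{n+1} = (1 + 5/6z)y_n
  Hence R(z) = (1 + 5/6z)/(1 − 1/6z).

Find x<0 with |R(x)|<1.
x=-1.58: |R|=0.2507
R=−1: 1+5/6x = −1+1/6x ⇒ -2/3x=2 ⇒ x=2/(-2/3)=-3.0000
Confirm numerically:
  x=-2.241: |R|=0.63160 <1
  x=-1.961: |R|=0.47796 <1
  x=-1.824: |R|=0.39877 <1
  x=-3.334: |R|=1.14313 >1
  x=-3.262: |R|=1.11315 >1
Stable set (-3.0000, 0).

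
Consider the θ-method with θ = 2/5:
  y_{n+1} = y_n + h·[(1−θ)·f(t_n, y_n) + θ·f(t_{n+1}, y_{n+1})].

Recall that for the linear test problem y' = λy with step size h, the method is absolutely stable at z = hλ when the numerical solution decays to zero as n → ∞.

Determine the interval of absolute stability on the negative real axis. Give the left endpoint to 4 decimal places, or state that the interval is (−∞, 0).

(-10.0000, 0).

Set f=λy, z=hλ:
  y_{n+1} = y_n + z·[3/5·y_n + 2/5·y_{n+1}] ⇒ (1 − 2/5z)y_{n+1} = (1 + 3/5z)y_n
  Hence R(z) = (1 + 3/5z)/(1 − 2/5z).

Find x<0 with |R(x)|<1.
x=-0.73: |R|=0.4350
R=−1: 1+3/5x = −1+2/5x ⇒ -1/5x=2 ⇒ x=2/(-1/5)=-10.0000
Confirm numerically:
  x=-8.313: |R|=0.92199 <1
  x=-7.878: |R|=0.89776 <1
  x=-5.727: |R|=0.74031 <1
  x=-10.459: |R|=1.01771 >1
  x=-10.227: |R|=1.00892 >1
Stable set (-10.0000, 0).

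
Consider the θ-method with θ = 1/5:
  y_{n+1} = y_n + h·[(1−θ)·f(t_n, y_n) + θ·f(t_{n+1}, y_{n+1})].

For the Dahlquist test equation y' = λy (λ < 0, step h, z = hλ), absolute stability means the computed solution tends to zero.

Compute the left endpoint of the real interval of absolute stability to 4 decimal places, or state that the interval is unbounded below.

With y'=λy (z=hλ):
  y_{n+1} = y_n + z·[4/5·y_n + 1/5·y_{n+1}] ⇒ (1 − 1/5z)y_{n+1} = (1 + 4/5z)y_n
  so R(z) = (1 + 4/5z)/(1 − 1/5z).

Find x<0 with |R(x)|<1.
x=-0.47: |R|=0.5704
R=−1: 1+4/5x = −1+1/5x ⇒ -3/5x=2 ⇒ x=2/(-3/5)=-3.3333
Confirm numerically:
  x=-3.045: |R|=0.89248 <1
  x=-2.183: |R|=0.51956 <1
  x=-1.769: |R|=0.30669 <1
  x=-3.920: |R|=1.19731 >1
  x=-3.378: |R|=1.01599 >1
Interval (-3.3333, 0).

z* = -3.3333.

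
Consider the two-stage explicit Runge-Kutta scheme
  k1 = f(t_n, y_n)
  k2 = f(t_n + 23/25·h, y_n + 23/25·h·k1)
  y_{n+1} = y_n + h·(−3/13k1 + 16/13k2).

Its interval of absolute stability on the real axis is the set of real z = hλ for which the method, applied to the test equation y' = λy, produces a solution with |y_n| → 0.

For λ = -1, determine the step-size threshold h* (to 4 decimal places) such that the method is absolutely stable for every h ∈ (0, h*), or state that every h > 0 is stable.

(-0.8832,0); λ=-1 ⇒ h* = (325/368)/1 = 0.8832.

With y'=λy (z=hλ):
  k1=λy_n ⇒ h·k1=z·y_n;  k2=λ(1+23/25z)y_n ⇒ h·k2=z(1+23/25z)y_n
  y_{n+1}/y_n = 1 − 3/13z + 16/13z(1+23/25z) = 1 + z + 368/325z²
  R(z) = 1 + z + 368/325z².

Find x<0 with |R(x)|<1.
x=-1.18: |R|=1.3966
R=1: x+368/325x²=0 ⇒ x=−325/368=-0.8832; min R=1−1/(4·368/325)=0.7792>−1
Confirm numerically:
  x=-0.747: |R|=0.88484 <1
  x=-0.718: |R|=0.86573 <1
  x=-0.677: |R|=0.84197 <1
  x=-0.554: |R|=0.79352 <1
  x=-1.422: |R|=1.86762 >1
  x=-1.420: |R|=1.86319 >1
Interval (-0.8832, 0).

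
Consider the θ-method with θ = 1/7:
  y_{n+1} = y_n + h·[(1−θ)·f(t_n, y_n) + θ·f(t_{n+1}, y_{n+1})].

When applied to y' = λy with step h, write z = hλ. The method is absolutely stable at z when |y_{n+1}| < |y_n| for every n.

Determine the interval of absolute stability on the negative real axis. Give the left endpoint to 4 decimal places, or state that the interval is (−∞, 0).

(-2.8000, 0).

On y'=λy, z=hλ:
  y_{n+1} = y_n + z·[6/7·y_n + 1/7·y_{n+1}] ⇒ (1 − 1/7z)y_{n+1} = (1 + 6/7z)y_n
  ⇒ R(z) = (1 + 6/7z)/(1 − 1/7z).

Find x<0 with |R(x)|<1.
x=-0.48: |R|=0.5508
R=−1: 1+6/7x = −1+1/7x ⇒ -5/7x=2 ⇒ x=2/(-5/7)=-2.8000
Confirm numerically:
  x=-2.011: |R|=0.56220 <1
  x=-1.989: |R|=0.54889 <1
  x=-1.973: |R|=0.53917 <1
  x=-1.169: |R|=0.00171 <1
  x=-3.189: |R|=1.19089 >1
  x=-3.036: |R|=1.11758 >1
  x=-2.831: |R|=1.01577 >1
Interval (-2.8000, 0).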